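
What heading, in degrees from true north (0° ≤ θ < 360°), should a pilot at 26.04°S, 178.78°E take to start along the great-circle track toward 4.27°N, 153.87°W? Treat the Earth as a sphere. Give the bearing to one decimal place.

45.2°

Δλ = -153.87 − 178.78 = -332.65°; wrapped into (−180°, 180°]: 27.35°.
θ = atan2( sin Δλ · cos φ₂ , cos φ₁ · sin φ₂ − sin φ₁ · cos φ₂ · cos Δλ )
  = atan2(0.45815, 0.45574) = 45.151° → normalised to [0°, 360°): 45.151°.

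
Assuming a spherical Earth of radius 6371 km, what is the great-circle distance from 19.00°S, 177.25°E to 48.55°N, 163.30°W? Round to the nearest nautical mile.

4188 nmi

Δλ = -163.30 − 177.25 = -340.55°; wrapped into (−180°, 180°]: 19.45°.
Δφ = 48.55 − -19.00 = 67.55°.
a = sin²(Δφ/2) + cos φ₁ · cos φ₂ · sin²(Δλ/2) = 0.326921.
c = 2·atan2(√a, √(1−a)) = 1.21732 rad → d = 6371·c ≈ 7755.57 km ≈ 4187.67 nmi.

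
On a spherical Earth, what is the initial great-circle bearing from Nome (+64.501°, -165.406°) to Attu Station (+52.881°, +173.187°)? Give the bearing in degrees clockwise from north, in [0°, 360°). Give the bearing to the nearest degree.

233°

Δλ = 173.187 − -165.406 = 338.593°; wrapped into (−180°, 180°]: -21.407°.
θ = atan2( sin Δλ · cos φ₂ , cos φ₁ · sin φ₂ − sin φ₁ · cos φ₂ · cos Δλ )
  = atan2(-0.22026, -0.16384) = -126.644° → normalised to [0°, 360°): 233.356°.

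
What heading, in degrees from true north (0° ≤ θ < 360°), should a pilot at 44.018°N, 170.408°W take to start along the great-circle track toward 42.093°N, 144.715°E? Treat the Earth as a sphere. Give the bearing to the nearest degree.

Δλ = 144.715 − -170.408 = 315.123°; wrapped into (−180°, 180°]: -44.877°.
θ = atan2( sin Δλ · cos φ₂ , cos φ₁ · sin φ₂ − sin φ₁ · cos φ₂ · cos Δλ )
  = atan2(-0.52359, 0.11666) = -77.440° → normalised to [0°, 360°): 282.560°.

283°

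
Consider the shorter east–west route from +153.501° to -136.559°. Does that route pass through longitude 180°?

Naïve |-136.559 − 153.501| = 290.06° > 180°, so the shorter arc goes the other way round — across 180°.
Signed shortest Δλ = ((-136.559 − 153.501 + 180) mod 360) − 180 = 69.94°.
Going east by 69.94° from +153.501° passes through 180° before reaching -136.559°.

Yes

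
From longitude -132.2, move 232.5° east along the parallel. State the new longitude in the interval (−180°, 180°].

+100.3°

Start at -132.2°; shift +232.5° → +100.3°.
+100.3° already lies in (−180°, 180°].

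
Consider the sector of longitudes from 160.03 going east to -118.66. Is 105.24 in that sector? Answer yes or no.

Band width going east from +160.03° to -118.66°: ((-118.66 − 160.03) mod 360) = 81.31°.
Offset of +105.24° east of the west edge: ((105.24 − 160.03) mod 360) = 305.21°.
305.21° > 81.31° ⇒ outside.

No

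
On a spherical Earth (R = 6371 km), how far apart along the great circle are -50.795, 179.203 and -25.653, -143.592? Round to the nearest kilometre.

Δλ = -143.592 − 179.203 = -322.795°; wrapped into (−180°, 180°]: 37.205°.
Δφ = -25.653 − -50.795 = 25.142°.
a = sin²(Δφ/2) + cos φ₁ · cos φ₂ · sin²(Δλ/2) = 0.105354.
c = 2·atan2(√a, √(1−a)) = 0.66114 rad → d = 6371·c ≈ 4212.13 km.

4212 km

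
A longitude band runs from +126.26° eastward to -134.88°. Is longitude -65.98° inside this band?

Band width going east from +126.26° to -134.88°: ((-134.88 − 126.26) mod 360) = 98.86°.
Offset of -65.98° east of the west edge: ((-65.98 − 126.26) mod 360) = 167.76°.
167.76° > 98.86° ⇒ outside.

No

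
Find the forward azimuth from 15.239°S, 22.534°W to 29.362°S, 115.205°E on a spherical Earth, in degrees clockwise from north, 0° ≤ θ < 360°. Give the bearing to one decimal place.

137.6°

Δλ = 115.205 − -22.534 = 137.739°.
θ = atan2( sin Δλ · cos φ₂ , cos φ₁ · sin φ₂ − sin φ₁ · cos φ₂ · cos Δλ )
  = atan2(0.58612, -0.64262) = 137.633° → normalised to [0°, 360°): 137.633°.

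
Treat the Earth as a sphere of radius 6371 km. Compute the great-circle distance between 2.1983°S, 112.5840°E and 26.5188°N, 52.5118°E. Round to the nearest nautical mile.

Δλ = 52.5118 − 112.5840 = -60.0722°.
Δφ = 26.5188 − -2.1983 = 28.7171°.
a = sin²(Δφ/2) + cos φ₁ · cos φ₂ · sin²(Δλ/2) = 0.285519.
c = 2·atan2(√a, √(1−a)) = 1.12745 rad → d = 6371·c ≈ 7183.00 km ≈ 3878.51 nmi.

3879 nmi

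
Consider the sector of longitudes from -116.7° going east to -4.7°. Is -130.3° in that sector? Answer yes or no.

Band width going east from -116.7° to -4.7°: ((-4.7 − -116.7) mod 360) = 112.0°.
Offset of -130.3° east of the west edge: ((-130.3 − -116.7) mod 360) = 346.4°.
346.4° > 112.0° ⇒ outside.

No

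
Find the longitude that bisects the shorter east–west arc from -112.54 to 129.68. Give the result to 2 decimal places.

-171.43°

Signed shortest Δλ from -112.54° to +129.68° is -117.78°.
Midpoint longitude = -112.54° + (-117.78°)/2 = -112.54° − 58.89° = -171.43°.
(The naïve average (-112.54 + +129.68)/2 = 8.57° is on the wrong side of the globe.)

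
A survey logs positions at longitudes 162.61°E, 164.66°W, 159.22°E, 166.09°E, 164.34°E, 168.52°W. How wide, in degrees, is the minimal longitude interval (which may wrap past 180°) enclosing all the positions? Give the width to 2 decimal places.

Sort the longitudes: -168.52°, -164.66°, +159.22°, +162.61°, +164.34°, +166.09°.
Eastward gaps between consecutive values (wrapping around): 3.86°, 323.88°, 3.39°, 1.73°, 1.75°, 25.39°.
Largest gap = 323.88° ⇒ minimal covering band is its complement: 360° − 323.88° = 36.12°.
Band runs from +159.22° eastward to -164.66°, crossing the antimeridian.

36.12°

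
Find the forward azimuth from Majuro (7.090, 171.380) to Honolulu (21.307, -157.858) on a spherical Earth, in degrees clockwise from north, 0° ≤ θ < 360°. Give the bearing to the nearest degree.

61°

Δλ = -157.858 − 171.380 = -329.238°; wrapped into (−180°, 180°]: 30.762°.
θ = atan2( sin Δλ · cos φ₂ , cos φ₁ · sin φ₂ − sin φ₁ · cos φ₂ · cos Δλ )
  = atan2(0.47651, 0.26177) = 61.218° → normalised to [0°, 360°): 61.218°.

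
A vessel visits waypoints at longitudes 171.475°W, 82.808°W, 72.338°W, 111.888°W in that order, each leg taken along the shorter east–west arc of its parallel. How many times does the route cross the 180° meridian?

Leg 1: -171.475° → -82.808°, shortest Δλ = 88.667° (east) — does not cross 180°.
Leg 2: -82.808° → -72.338°, shortest Δλ = 10.47° (east) — does not cross 180°.
Leg 3: -72.338° → -111.888°, shortest Δλ = -39.55° (west) — does not cross 180°.
Total crossings: 0.

0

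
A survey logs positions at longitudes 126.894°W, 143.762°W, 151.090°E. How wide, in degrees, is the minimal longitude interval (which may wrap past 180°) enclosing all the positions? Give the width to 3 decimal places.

82.016°

Sort the longitudes: -143.762°, -126.894°, +151.090°.
Eastward gaps between consecutive values (wrapping around): 16.868°, 277.984°, 65.148°.
Largest gap = 277.984° ⇒ minimal covering band is its complement: 360° − 277.984° = 82.016°.
Band runs from +151.090° eastward to -126.894°, crossing the antimeridian.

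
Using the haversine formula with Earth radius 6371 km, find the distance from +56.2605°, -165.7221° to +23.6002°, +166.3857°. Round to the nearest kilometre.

Δλ = 166.3857 − -165.7221 = 332.1078°; wrapped into (−180°, 180°]: -27.8922°.
Δφ = 23.6002 − 56.2605 = -32.6603°.
a = sin²(Δφ/2) + cos φ₁ · cos φ₂ · sin²(Δλ/2) = 0.108621.
c = 2·atan2(√a, √(1−a)) = 0.67171 rad → d = 6371·c ≈ 4279.47 km.

4279 km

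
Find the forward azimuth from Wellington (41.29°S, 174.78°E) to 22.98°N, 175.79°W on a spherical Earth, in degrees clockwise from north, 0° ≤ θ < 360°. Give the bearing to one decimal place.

Δλ = -175.79 − 174.78 = -350.57°; wrapped into (−180°, 180°]: 9.43°.
θ = atan2( sin Δλ · cos φ₂ , cos φ₁ · sin φ₂ − sin φ₁ · cos φ₂ · cos Δλ )
  = atan2(0.15084, 0.89264) = 9.591° → normalised to [0°, 360°): 9.591°.

9.6°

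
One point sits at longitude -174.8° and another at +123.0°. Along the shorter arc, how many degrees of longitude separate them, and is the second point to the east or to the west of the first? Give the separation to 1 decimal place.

62.2° west

Raw difference: 123.0 − -174.8 = 297.8°.
Normalise into (−180°, 180°]: 297.8° − 360° = -62.2°.
Negative ⇒ the second point lies to the west; separation 62.2°.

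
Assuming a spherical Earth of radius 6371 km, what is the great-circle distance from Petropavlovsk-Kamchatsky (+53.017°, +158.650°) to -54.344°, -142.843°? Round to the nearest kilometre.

13095 km

Δλ = -142.843 − 158.650 = -301.493°; wrapped into (−180°, 180°]: 58.507°.
Δφ = -54.344 − 53.017 = -107.361°.
a = sin²(Δφ/2) + cos φ₁ · cos φ₂ · sin²(Δλ/2) = 0.732937.
c = 2·atan2(√a, √(1−a)) = 2.05542 rad → d = 6371·c ≈ 13095.07 km.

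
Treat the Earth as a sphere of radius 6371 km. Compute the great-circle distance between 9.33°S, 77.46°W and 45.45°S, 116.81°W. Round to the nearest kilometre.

5492 km

Δλ = -116.81 − -77.46 = -39.35°.
Δφ = -45.45 − -9.33 = -36.12°.
a = sin²(Δφ/2) + cos φ₁ · cos φ₂ · sin²(Δλ/2) = 0.174579.
c = 2·atan2(√a, √(1−a)) = 0.86210 rad → d = 6371·c ≈ 5492.46 km.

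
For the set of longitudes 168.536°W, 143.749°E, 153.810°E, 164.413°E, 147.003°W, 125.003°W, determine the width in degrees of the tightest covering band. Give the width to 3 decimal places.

91.248°

Sort the longitudes: -168.536°, -147.003°, -125.003°, +143.749°, +153.810°, +164.413°.
Eastward gaps between consecutive values (wrapping around): 21.533°, 22.000°, 268.752°, 10.061°, 10.603°, 27.051°.
Largest gap = 268.752° ⇒ minimal covering band is its complement: 360° − 268.752° = 91.248°.
Band runs from +143.749° eastward to -125.003°, crossing the antimeridian.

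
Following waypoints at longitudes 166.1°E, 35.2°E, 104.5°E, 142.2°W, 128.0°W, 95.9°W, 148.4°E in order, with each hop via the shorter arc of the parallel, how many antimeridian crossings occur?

Leg 1: +166.1° → +35.2°, shortest Δλ = -130.9° (west) — does not cross 180°.
Leg 2: +35.2° → +104.5°, shortest Δλ = 69.3° (east) — does not cross 180°.
Leg 3: +104.5° → -142.2°, shortest Δλ = 113.3° (east) — crosses 180°.
Leg 4: -142.2° → -128.0°, shortest Δλ = 14.2° (east) — does not cross 180°.
Leg 5: -128.0° → -95.9°, shortest Δλ = 32.1° (east) — does not cross 180°.
Leg 6: -95.9° → +148.4°, shortest Δλ = -115.7° (west) — crosses 180°.
Total crossings: 2.

2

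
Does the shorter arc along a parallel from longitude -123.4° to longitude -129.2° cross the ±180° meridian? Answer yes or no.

Signed shortest Δλ = ((-129.2 − -123.4 + 180) mod 360) − 180 = -5.8°.
Going west by 5.8° from -123.4° reaches -129.2° without touching 180°.

No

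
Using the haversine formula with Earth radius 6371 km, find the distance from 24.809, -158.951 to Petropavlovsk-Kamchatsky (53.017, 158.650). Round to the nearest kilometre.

Δλ = 158.650 − -158.951 = 317.601°; wrapped into (−180°, 180°]: -42.399°.
Δφ = 53.017 − 24.809 = 28.208°.
a = sin²(Δφ/2) + cos φ₁ · cos φ₂ · sin²(Δλ/2) = 0.130788.
c = 2·atan2(√a, √(1−a)) = 0.74006 rad → d = 6371·c ≈ 4714.95 km.

4715 km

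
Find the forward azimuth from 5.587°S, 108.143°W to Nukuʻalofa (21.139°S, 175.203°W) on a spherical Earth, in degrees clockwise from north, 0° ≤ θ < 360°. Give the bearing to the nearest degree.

Δλ = -175.203 − -108.143 = -67.060°.
θ = atan2( sin Δλ · cos φ₂ , cos φ₁ · sin φ₂ − sin φ₁ · cos φ₂ · cos Δλ )
  = atan2(-0.85894, -0.32353) = -110.639° → normalised to [0°, 360°): 249.361°.

249°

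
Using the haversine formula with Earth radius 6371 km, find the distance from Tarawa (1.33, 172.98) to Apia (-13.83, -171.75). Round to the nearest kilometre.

2382 km

Δλ = -171.75 − 172.98 = -344.73°; wrapped into (−180°, 180°]: 15.27°.
Δφ = -13.83 − 1.33 = -15.16°.
a = sin²(Δφ/2) + cos φ₁ · cos φ₂ · sin²(Δλ/2) = 0.034536.
c = 2·atan2(√a, √(1−a)) = 0.37385 rad → d = 6371·c ≈ 2381.81 km.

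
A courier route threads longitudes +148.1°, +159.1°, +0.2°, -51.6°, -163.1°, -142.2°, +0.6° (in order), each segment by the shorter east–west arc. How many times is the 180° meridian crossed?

0

Leg 1: +148.1° → +159.1°, shortest Δλ = 11.0° (east) — does not cross 180°.
Leg 2: +159.1° → +0.2°, shortest Δλ = -158.9° (west) — does not cross 180°.
Leg 3: +0.2° → -51.6°, shortest Δλ = -51.8° (west) — does not cross 180°.
Leg 4: -51.6° → -163.1°, shortest Δλ = -111.5° (west) — does not cross 180°.
Leg 5: -163.1° → -142.2°, shortest Δλ = 20.9° (east) — does not cross 180°.
Leg 6: -142.2° → +0.6°, shortest Δλ = 142.8° (east) — does not cross 180°.
Total crossings: 0.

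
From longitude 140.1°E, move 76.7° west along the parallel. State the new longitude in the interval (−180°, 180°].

63.4°E

Start at +140.1°; shift −76.7° → +63.4°.
+63.4° already lies in (−180°, 180°].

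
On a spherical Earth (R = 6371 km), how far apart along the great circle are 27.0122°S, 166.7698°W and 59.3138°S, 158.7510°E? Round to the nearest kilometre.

4454 km

Δλ = 158.7510 − -166.7698 = 325.5208°; wrapped into (−180°, 180°]: -34.4792°.
Δφ = -59.3138 − -27.0122 = -32.3016°.
a = sin²(Δφ/2) + cos φ₁ · cos φ₂ · sin²(Δλ/2) = 0.117311.
c = 2·atan2(√a, √(1−a)) = 0.69917 rad → d = 6371·c ≈ 4454.41 km.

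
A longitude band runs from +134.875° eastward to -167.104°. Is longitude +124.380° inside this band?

Band width going east from +134.875° to -167.104°: ((-167.104 − 134.875) mod 360) = 58.021°.
Offset of +124.380° east of the west edge: ((124.380 − 134.875) mod 360) = 349.505°.
349.505° > 58.021° ⇒ outside.

No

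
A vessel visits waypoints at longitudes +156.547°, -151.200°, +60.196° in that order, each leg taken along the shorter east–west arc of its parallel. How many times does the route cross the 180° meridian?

Leg 1: +156.547° → -151.200°, shortest Δλ = 52.253° (east) — crosses 180°.
Leg 2: -151.200° → +60.196°, shortest Δλ = -148.604° (west) — crosses 180°.
Total crossings: 2.

2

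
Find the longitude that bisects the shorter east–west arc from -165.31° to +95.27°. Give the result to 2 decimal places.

+144.98°

Signed shortest Δλ from -165.31° to +95.27° is -99.42°.
Midpoint longitude = -165.31° + (-99.42°)/2 = -165.31° − 49.71° = -215.02°.
Normalise into (−180°, 180°]: +144.98°.
(The naïve average (-165.31 + +95.27)/2 = -35.02° is on the wrong side of the globe.)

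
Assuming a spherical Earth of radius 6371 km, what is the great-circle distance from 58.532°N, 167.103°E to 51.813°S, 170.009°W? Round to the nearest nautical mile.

Δλ = -170.009 − 167.103 = -337.112°; wrapped into (−180°, 180°]: 22.888°.
Δφ = -51.813 − 58.532 = -110.345°.
a = sin²(Δφ/2) + cos φ₁ · cos φ₂ · sin²(Δλ/2) = 0.686541.
c = 2·atan2(√a, √(1−a)) = 1.95312 rad → d = 6371·c ≈ 12443.36 km ≈ 6718.88 nmi.

6719 nmi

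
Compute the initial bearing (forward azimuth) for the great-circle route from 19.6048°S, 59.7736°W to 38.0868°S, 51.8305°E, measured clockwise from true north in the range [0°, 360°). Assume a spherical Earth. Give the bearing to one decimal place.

Δλ = 51.8305 − -59.7736 = 111.6041°.
θ = atan2( sin Δλ · cos φ₂ , cos φ₁ · sin φ₂ − sin φ₁ · cos φ₂ · cos Δλ )
  = atan2(0.73179, -0.67833) = 132.829° → normalised to [0°, 360°): 132.829°.

132.8°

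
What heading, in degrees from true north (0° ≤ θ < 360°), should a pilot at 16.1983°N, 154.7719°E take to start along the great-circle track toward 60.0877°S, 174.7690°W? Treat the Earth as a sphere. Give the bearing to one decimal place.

165.1°

Δλ = -174.7690 − 154.7719 = -329.5409°; wrapped into (−180°, 180°]: 30.4591°.
θ = atan2( sin Δλ · cos φ₂ , cos φ₁ · sin φ₂ − sin φ₁ · cos φ₂ · cos Δλ )
  = atan2(0.25279, -0.95229) = 165.134° → normalised to [0°, 360°): 165.134°.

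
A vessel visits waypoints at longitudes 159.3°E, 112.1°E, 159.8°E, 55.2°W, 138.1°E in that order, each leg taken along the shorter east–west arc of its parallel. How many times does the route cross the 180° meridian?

2

Leg 1: +159.3° → +112.1°, shortest Δλ = -47.2° (west) — does not cross 180°.
Leg 2: +112.1° → +159.8°, shortest Δλ = 47.7° (east) — does not cross 180°.
Leg 3: +159.8° → -55.2°, shortest Δλ = 145.0° (east) — crosses 180°.
Leg 4: -55.2° → +138.1°, shortest Δλ = -166.7° (west) — crosses 180°.
Total crossings: 2.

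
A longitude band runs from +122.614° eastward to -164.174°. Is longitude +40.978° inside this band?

No

Band width going east from +122.614° to -164.174°: ((-164.174 − 122.614) mod 360) = 73.212°.
Offset of +40.978° east of the west edge: ((40.978 − 122.614) mod 360) = 278.364°.
278.364° > 73.212° ⇒ outside.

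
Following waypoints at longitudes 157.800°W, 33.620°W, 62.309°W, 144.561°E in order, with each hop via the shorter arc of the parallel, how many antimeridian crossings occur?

1

Leg 1: -157.800° → -33.620°, shortest Δλ = 124.18° (east) — does not cross 180°.
Leg 2: -33.620° → -62.309°, shortest Δλ = -28.689° (west) — does not cross 180°.
Leg 3: -62.309° → +144.561°, shortest Δλ = -153.13° (west) — crosses 180°.
Total crossings: 1.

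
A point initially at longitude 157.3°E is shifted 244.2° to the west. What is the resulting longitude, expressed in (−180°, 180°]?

86.9°W

Start at +157.3°; shift −244.2° → -86.9°.
-86.9° already lies in (−180°, 180°].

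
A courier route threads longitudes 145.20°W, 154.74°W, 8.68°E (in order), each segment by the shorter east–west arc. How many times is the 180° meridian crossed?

0

Leg 1: -145.20° → -154.74°, shortest Δλ = -9.54° (west) — does not cross 180°.
Leg 2: -154.74° → +8.68°, shortest Δλ = 163.42° (east) — does not cross 180°.
Total crossings: 0.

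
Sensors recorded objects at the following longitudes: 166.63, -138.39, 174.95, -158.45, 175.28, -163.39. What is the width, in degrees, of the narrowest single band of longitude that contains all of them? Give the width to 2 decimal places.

Sort the longitudes: -163.39°, -158.45°, -138.39°, +166.63°, +174.95°, +175.28°.
Eastward gaps between consecutive values (wrapping around): 4.94°, 20.06°, 305.02°, 8.32°, 0.33°, 21.33°.
Largest gap = 305.02° ⇒ minimal covering band is its complement: 360° − 305.02° = 54.98°.
Band runs from +166.63° eastward to -138.39°, crossing the antimeridian.

54.98°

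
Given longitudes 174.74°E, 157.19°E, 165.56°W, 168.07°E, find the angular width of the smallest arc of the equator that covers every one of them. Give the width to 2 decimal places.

37.25°

Sort the longitudes: -165.56°, +157.19°, +168.07°, +174.74°.
Eastward gaps between consecutive values (wrapping around): 322.75°, 10.88°, 6.67°, 19.70°.
Largest gap = 322.75° ⇒ minimal covering band is its complement: 360° − 322.75° = 37.25°.
Band runs from +157.19° eastward to -165.56°, crossing the antimeridian.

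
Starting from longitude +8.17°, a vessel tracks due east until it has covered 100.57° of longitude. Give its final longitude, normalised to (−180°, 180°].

+108.74°

Start at +8.17°; shift +100.57° → +108.74°.
+108.74° already lies in (−180°, 180°].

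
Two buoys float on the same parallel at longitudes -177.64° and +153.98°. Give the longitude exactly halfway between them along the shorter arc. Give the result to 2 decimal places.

+168.17°

Signed shortest Δλ from -177.64° to +153.98° is -28.38°.
Midpoint longitude = -177.64° + (-28.38°)/2 = -177.64° − 14.19° = -191.83°.
Normalise into (−180°, 180°]: +168.17°.
(The naïve average (-177.64 + +153.98)/2 = -11.83° is on the wrong side of the globe.)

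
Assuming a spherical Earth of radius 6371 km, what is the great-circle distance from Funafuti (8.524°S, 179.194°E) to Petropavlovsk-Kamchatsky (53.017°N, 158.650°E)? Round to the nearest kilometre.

7114 km

Δλ = 158.650 − 179.194 = -20.544°.
Δφ = 53.017 − -8.524 = 61.541°.
a = sin²(Δφ/2) + cos φ₁ · cos φ₂ · sin²(Δλ/2) = 0.280653.
c = 2·atan2(√a, √(1−a)) = 1.11665 rad → d = 6371·c ≈ 7114.19 km.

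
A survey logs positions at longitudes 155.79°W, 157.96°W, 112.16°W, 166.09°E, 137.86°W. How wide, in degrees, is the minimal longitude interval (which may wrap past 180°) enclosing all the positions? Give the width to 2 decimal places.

Sort the longitudes: -157.96°, -155.79°, -137.86°, -112.16°, +166.09°.
Eastward gaps between consecutive values (wrapping around): 2.17°, 17.93°, 25.70°, 278.25°, 35.95°.
Largest gap = 278.25° ⇒ minimal covering band is its complement: 360° − 278.25° = 81.75°.
Band runs from +166.09° eastward to -112.16°, crossing the antimeridian.

81.75°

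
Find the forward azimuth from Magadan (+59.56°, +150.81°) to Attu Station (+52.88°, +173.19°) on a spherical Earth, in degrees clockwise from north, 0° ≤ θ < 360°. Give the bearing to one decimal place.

Δλ = 173.19 − 150.81 = 22.38°.
θ = atan2( sin Δλ · cos φ₂ , cos φ₁ · sin φ₂ − sin φ₁ · cos φ₂ · cos Δλ )
  = atan2(0.22978, -0.07713) = 108.557° → normalised to [0°, 360°): 108.557°.

108.6°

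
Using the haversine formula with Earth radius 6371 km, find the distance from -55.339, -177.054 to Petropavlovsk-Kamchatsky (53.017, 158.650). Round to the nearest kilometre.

Δλ = 158.650 − -177.054 = 335.704°; wrapped into (−180°, 180°]: -24.296°.
Δφ = 53.017 − -55.339 = 108.356°.
a = sin²(Δφ/2) + cos φ₁ · cos φ₂ · sin²(Δλ/2) = 0.672611.
c = 2·atan2(√a, √(1−a)) = 1.92327 rad → d = 6371·c ≈ 12253.16 km.

12253 km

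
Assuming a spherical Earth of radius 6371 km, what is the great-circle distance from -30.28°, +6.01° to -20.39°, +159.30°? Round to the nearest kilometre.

Δλ = 159.30 − 6.01 = 153.29°.
Δφ = -20.39 − -30.28 = 9.89°.
a = sin²(Δφ/2) + cos φ₁ · cos φ₂ · sin²(Δλ/2) = 0.773705.
c = 2·atan2(√a, √(1−a)) = 2.15006 rad → d = 6371·c ≈ 13698.05 km.

13698 km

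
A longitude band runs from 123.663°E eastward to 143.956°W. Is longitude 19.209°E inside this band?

Band width going east from +123.663° to -143.956°: ((-143.956 − 123.663) mod 360) = 92.381°.
Offset of +19.209° east of the west edge: ((19.209 − 123.663) mod 360) = 255.546°.
255.546° > 92.381° ⇒ outside.

No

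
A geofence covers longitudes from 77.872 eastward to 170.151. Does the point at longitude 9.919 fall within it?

Band width going east from +77.872° to +170.151°: ((170.151 − 77.872) mod 360) = 92.279°.
Offset of +9.919° east of the west edge: ((9.919 − 77.872) mod 360) = 292.047°.
292.047° > 92.279° ⇒ outside.

No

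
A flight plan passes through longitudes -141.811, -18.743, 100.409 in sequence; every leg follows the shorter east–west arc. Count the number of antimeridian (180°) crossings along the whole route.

Leg 1: -141.811° → -18.743°, shortest Δλ = 123.068° (east) — does not cross 180°.
Leg 2: -18.743° → +100.409°, shortest Δλ = 119.152° (east) — does not cross 180°.
Total crossings: 0.

0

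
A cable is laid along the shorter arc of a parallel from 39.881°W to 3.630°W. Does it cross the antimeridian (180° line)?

Signed shortest Δλ = ((-3.630 − -39.881 + 180) mod 360) − 180 = 36.251°.
Going east by 36.251° from -39.881° reaches -3.630° without touching 180°.

No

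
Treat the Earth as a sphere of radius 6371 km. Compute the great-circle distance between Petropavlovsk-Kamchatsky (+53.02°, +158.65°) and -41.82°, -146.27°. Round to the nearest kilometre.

11789 km

Δλ = -146.27 − 158.65 = -304.92°; wrapped into (−180°, 180°]: 55.08°.
Δφ = -41.82 − 53.02 = -94.84°.
a = sin²(Δφ/2) + cos φ₁ · cos φ₂ · sin²(Δλ/2) = 0.638024.
c = 2·atan2(√a, √(1−a)) = 1.85048 rad → d = 6371·c ≈ 11789.39 km.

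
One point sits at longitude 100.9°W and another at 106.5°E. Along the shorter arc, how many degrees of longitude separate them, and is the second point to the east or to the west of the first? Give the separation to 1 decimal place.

152.6° west

Raw difference: 106.5 − -100.9 = 207.4°.
Normalise into (−180°, 180°]: 207.4° − 360° = -152.6°.
Negative ⇒ the second point lies to the west; separation 152.6°.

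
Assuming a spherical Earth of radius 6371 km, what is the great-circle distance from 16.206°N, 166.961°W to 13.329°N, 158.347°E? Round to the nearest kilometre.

3740 km

Δλ = 158.347 − -166.961 = 325.308°; wrapped into (−180°, 180°]: -34.692°.
Δφ = 13.329 − 16.206 = -2.877°.
a = sin²(Δφ/2) + cos φ₁ · cos φ₂ · sin²(Δλ/2) = 0.083687.
c = 2·atan2(√a, √(1−a)) = 0.58696 rad → d = 6371·c ≈ 3739.55 km.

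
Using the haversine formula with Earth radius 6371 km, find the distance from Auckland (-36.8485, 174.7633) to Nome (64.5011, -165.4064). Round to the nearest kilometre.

Δλ = -165.4064 − 174.7633 = -340.1697°; wrapped into (−180°, 180°]: 19.8303°.
Δφ = 64.5011 − -36.8485 = 101.3496°.
a = sin²(Δφ/2) + cos φ₁ · cos φ₂ · sin²(Δλ/2) = 0.608611.
c = 2·atan2(√a, √(1−a)) = 1.78976 rad → d = 6371·c ≈ 11402.59 km.

11403 km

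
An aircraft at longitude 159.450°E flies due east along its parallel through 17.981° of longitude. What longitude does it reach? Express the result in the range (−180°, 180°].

Start at +159.450°; shift +17.981° → +177.431°.
+177.431° already lies in (−180°, 180°].

177.431°E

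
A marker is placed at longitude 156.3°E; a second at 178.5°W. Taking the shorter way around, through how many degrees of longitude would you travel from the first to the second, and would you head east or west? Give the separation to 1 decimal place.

25.2° east

Raw difference: -178.5 − 156.3 = -334.8°.
Normalise into (−180°, 180°]: -334.8° + 360° = 25.2°.
Positive ⇒ the second point lies to the east; separation 25.2°.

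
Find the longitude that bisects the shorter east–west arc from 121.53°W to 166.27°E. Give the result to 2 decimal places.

Signed shortest Δλ from -121.53° to +166.27° is -72.20°.
Midpoint longitude = -121.53° + (-72.20°)/2 = -121.53° − 36.10° = -157.63°.
(The naïve average (-121.53 + +166.27)/2 = 22.37° is on the wrong side of the globe.)

157.63°W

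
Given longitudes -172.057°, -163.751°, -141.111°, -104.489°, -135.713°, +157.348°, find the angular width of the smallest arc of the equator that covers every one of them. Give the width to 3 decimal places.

98.163°

Sort the longitudes: -172.057°, -163.751°, -141.111°, -135.713°, -104.489°, +157.348°.
Eastward gaps between consecutive values (wrapping around): 8.306°, 22.640°, 5.398°, 31.224°, 261.837°, 30.595°.
Largest gap = 261.837° ⇒ minimal covering band is its complement: 360° − 261.837° = 98.163°.
Band runs from +157.348° eastward to -104.489°, crossing the antimeridian.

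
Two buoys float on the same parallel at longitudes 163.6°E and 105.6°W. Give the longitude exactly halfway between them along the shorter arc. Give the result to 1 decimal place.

Signed shortest Δλ from +163.6° to -105.6° is +90.8°.
Midpoint longitude = +163.6° + (+90.8°)/2 = +163.6° + 45.4° = +209.0°.
Normalise into (−180°, 180°]: -151.0°.
(The naïve average (+163.6 + -105.6)/2 = 29.0° is on the wrong side of the globe.)

151.0°W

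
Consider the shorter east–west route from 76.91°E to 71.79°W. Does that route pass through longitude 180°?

No

Signed shortest Δλ = ((-71.79 − 76.91 + 180) mod 360) − 180 = -148.7°.
Going west by 148.7° from +76.91° reaches -71.79° without touching 180°.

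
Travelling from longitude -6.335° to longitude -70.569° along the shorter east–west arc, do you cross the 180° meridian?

Signed shortest Δλ = ((-70.569 − -6.335 + 180) mod 360) − 180 = -64.234°.
Going west by 64.234° from -6.335° reaches -70.569° without touching 180°.

No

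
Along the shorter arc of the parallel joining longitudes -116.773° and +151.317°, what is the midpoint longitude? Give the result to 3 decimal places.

-162.728°

Signed shortest Δλ from -116.773° to +151.317° is -91.910°.
Midpoint longitude = -116.773° + (-91.910°)/2 = -116.773° − 45.955° = -162.728°.
(The naïve average (-116.773 + +151.317)/2 = 17.272° is on the wrong side of the globe.)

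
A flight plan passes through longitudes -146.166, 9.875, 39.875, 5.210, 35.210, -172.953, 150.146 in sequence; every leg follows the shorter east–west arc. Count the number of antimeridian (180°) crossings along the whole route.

Leg 1: -146.166° → +9.875°, shortest Δλ = 156.041° (east) — does not cross 180°.
Leg 2: +9.875° → +39.875°, shortest Δλ = 30.0° (east) — does not cross 180°.
Leg 3: +39.875° → +5.210°, shortest Δλ = -34.665° (west) — does not cross 180°.
Leg 4: +5.210° → +35.210°, shortest Δλ = 30.0° (east) — does not cross 180°.
Leg 5: +35.210° → -172.953°, shortest Δλ = 151.837° (east) — crosses 180°.
Leg 6: -172.953° → +150.146°, shortest Δλ = -36.901° (west) — crosses 180°.
Total crossings: 2.

2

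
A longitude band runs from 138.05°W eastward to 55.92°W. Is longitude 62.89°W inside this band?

Yes

Band width going east from -138.05° to -55.92°: ((-55.92 − -138.05) mod 360) = 82.13°.
Offset of -62.89° east of the west edge: ((-62.89 − -138.05) mod 360) = 75.16°.
75.16° ≤ 82.13° ⇒ inside.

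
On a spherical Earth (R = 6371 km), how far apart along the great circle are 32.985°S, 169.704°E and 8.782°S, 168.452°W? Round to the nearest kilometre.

Δλ = -168.452 − 169.704 = -338.156°; wrapped into (−180°, 180°]: 21.844°.
Δφ = -8.782 − -32.985 = 24.203°.
a = sin²(Δφ/2) + cos φ₁ · cos φ₂ · sin²(Δλ/2) = 0.073711.
c = 2·atan2(√a, √(1−a)) = 0.54990 rad → d = 6371·c ≈ 3503.40 km.

3503 km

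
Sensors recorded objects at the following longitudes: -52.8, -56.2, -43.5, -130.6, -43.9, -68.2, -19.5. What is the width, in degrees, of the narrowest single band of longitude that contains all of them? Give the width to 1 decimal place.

Sort the longitudes: -130.6°, -68.2°, -56.2°, -52.8°, -43.9°, -43.5°, -19.5°.
Eastward gaps between consecutive values (wrapping around): 62.4°, 12.0°, 3.4°, 8.9°, 0.4°, 24.0°, 248.9°.
Largest gap = 248.9° ⇒ minimal covering band is its complement: 360° − 248.9° = 111.1°.
Band runs from -130.6° eastward to -19.5°.

111.1°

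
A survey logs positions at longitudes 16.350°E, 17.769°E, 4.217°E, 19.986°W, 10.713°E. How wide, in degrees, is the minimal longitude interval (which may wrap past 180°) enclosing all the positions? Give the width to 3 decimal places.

37.755°

Sort the longitudes: -19.986°, +4.217°, +10.713°, +16.350°, +17.769°.
Eastward gaps between consecutive values (wrapping around): 24.203°, 6.496°, 5.637°, 1.419°, 322.245°.
Largest gap = 322.245° ⇒ minimal covering band is its complement: 360° − 322.245° = 37.755°.
Band runs from -19.986° eastward to +17.769°.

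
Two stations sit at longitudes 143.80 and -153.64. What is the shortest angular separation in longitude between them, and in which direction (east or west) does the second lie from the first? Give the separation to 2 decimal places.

62.56° east

Raw difference: -153.64 − 143.80 = -297.44°.
Normalise into (−180°, 180°]: -297.44° + 360° = 62.56°.
Positive ⇒ the second point lies to the east; separation 62.56°.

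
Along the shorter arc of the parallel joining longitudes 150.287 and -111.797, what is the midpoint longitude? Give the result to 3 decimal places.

Signed shortest Δλ from +150.287° to -111.797° is +97.916°.
Midpoint longitude = +150.287° + (+97.916°)/2 = +150.287° + 48.958° = +199.245°.
Normalise into (−180°, 180°]: -160.755°.
(The naïve average (+150.287 + -111.797)/2 = 19.245° is on the wrong side of the globe.)

-160.755°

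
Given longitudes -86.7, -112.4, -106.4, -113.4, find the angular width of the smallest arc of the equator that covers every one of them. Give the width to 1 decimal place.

Sort the longitudes: -113.4°, -112.4°, -106.4°, -86.7°.
Eastward gaps between consecutive values (wrapping around): 1.0°, 6.0°, 19.7°, 333.3°.
Largest gap = 333.3° ⇒ minimal covering band is its complement: 360° − 333.3° = 26.7°.
Band runs from -113.4° eastward to -86.7°.

26.7°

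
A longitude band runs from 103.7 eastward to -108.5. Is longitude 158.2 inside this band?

Yes

Band width going east from +103.7° to -108.5°: ((-108.5 − 103.7) mod 360) = 147.8°.
Offset of +158.2° east of the west edge: ((158.2 − 103.7) mod 360) = 54.5°.
54.5° ≤ 147.8° ⇒ inside.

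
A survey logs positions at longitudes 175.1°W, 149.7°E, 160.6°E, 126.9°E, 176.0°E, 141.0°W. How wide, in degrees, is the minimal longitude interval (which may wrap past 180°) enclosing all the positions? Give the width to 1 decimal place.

92.1°

Sort the longitudes: -175.1°, -141.0°, +126.9°, +149.7°, +160.6°, +176.0°.
Eastward gaps between consecutive values (wrapping around): 34.1°, 267.9°, 22.8°, 10.9°, 15.4°, 8.9°.
Largest gap = 267.9° ⇒ minimal covering band is its complement: 360° − 267.9° = 92.1°.
Band runs from +126.9° eastward to -141.0°, crossing the antimeridian.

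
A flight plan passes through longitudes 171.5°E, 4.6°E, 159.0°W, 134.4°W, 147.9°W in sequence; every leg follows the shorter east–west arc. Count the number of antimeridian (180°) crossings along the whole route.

Leg 1: +171.5° → +4.6°, shortest Δλ = -166.9° (west) — does not cross 180°.
Leg 2: +4.6° → -159.0°, shortest Δλ = -163.6° (west) — does not cross 180°.
Leg 3: -159.0° → -134.4°, shortest Δλ = 24.6° (east) — does not cross 180°.
Leg 4: -134.4° → -147.9°, shortest Δλ = -13.5° (west) — does not cross 180°.
Total crossings: 0.

0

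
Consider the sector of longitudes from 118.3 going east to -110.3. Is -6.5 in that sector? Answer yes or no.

No

Band width going east from +118.3° to -110.3°: ((-110.3 − 118.3) mod 360) = 131.4°.
Offset of -6.5° east of the west edge: ((-6.5 − 118.3) mod 360) = 235.2°.
235.2° > 131.4° ⇒ outside.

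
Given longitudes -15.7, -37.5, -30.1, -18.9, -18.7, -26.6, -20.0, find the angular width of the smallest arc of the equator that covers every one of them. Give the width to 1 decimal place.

Sort the longitudes: -37.5°, -30.1°, -26.6°, -20.0°, -18.9°, -18.7°, -15.7°.
Eastward gaps between consecutive values (wrapping around): 7.4°, 3.5°, 6.6°, 1.1°, 0.2°, 3.0°, 338.2°.
Largest gap = 338.2° ⇒ minimal covering band is its complement: 360° − 338.2° = 21.8°.
Band runs from -37.5° eastward to -15.7°.

21.8°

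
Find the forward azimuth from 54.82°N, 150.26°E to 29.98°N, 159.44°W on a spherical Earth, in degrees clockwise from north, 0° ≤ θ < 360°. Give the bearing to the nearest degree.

Δλ = -159.44 − 150.26 = -309.70°; wrapped into (−180°, 180°]: 50.30°.
θ = atan2( sin Δλ · cos φ₂ , cos φ₁ · sin φ₂ − sin φ₁ · cos φ₂ · cos Δλ )
  = atan2(0.66645, -0.16434) = 103.852° → normalised to [0°, 360°): 103.852°.

104°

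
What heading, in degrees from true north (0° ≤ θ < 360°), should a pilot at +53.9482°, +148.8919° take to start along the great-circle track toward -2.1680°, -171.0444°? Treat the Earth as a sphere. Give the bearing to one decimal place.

Δλ = -171.0444 − 148.8919 = -319.9363°; wrapped into (−180°, 180°]: 40.0637°.
θ = atan2( sin Δλ · cos φ₂ , cos φ₁ · sin φ₂ − sin φ₁ · cos φ₂ · cos Δλ )
  = atan2(0.64318, -0.64058) = 134.884° → normalised to [0°, 360°): 134.884°.

134.9°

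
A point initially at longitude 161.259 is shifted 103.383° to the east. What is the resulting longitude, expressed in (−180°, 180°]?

Start at +161.259°; shift +103.383° → +264.642°.
+264.642° lies outside (−180°, 180°]; subtract 360° → -95.358°.

-95.358°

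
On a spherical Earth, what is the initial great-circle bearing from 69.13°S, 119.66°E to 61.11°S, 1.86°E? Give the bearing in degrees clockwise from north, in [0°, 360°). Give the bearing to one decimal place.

Δλ = 1.86 − 119.66 = -117.80°.
θ = atan2( sin Δλ · cos φ₂ , cos φ₁ · sin φ₂ − sin φ₁ · cos φ₂ · cos Δλ )
  = atan2(-0.42737, -0.52246) = -140.717° → normalised to [0°, 360°): 219.283°.

219.3°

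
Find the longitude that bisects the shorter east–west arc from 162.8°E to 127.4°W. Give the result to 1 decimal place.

Signed shortest Δλ from +162.8° to -127.4° is +69.8°.
Midpoint longitude = +162.8° + (+69.8°)/2 = +162.8° + 34.9° = +197.7°.
Normalise into (−180°, 180°]: -162.3°.
(The naïve average (+162.8 + -127.4)/2 = 17.7° is on the wrong side of the globe.)

162.3°W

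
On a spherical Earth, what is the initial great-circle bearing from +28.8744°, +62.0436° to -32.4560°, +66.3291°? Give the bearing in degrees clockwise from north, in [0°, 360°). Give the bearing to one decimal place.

175.9°

Δλ = 66.3291 − 62.0436 = 4.2855°.
θ = atan2( sin Δλ · cos φ₂ , cos φ₁ · sin φ₂ − sin φ₁ · cos φ₂ · cos Δλ )
  = atan2(0.06305, -0.87626) = 175.884° → normalised to [0°, 360°): 175.884°.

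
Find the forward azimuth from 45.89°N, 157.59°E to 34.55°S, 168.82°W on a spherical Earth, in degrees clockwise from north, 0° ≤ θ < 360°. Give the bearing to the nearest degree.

Δλ = -168.82 − 157.59 = -326.41°; wrapped into (−180°, 180°]: 33.59°.
θ = atan2( sin Δλ · cos φ₂ , cos φ₁ · sin φ₂ − sin φ₁ · cos φ₂ · cos Δλ )
  = atan2(0.45567, -0.88736) = 152.819° → normalised to [0°, 360°): 152.819°.

153°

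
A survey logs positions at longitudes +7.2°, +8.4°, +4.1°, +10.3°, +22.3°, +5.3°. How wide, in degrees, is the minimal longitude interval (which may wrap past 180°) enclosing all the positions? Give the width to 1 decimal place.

Sort the longitudes: +4.1°, +5.3°, +7.2°, +8.4°, +10.3°, +22.3°.
Eastward gaps between consecutive values (wrapping around): 1.2°, 1.9°, 1.2°, 1.9°, 12.0°, 341.8°.
Largest gap = 341.8° ⇒ minimal covering band is its complement: 360° − 341.8° = 18.2°.
Band runs from +4.1° eastward to +22.3°.

18.2°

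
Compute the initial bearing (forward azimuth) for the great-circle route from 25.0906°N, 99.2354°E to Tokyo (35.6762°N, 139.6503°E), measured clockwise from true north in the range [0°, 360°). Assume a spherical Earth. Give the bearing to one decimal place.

63.2°

Δλ = 139.6503 − 99.2354 = 40.4149°.
θ = atan2( sin Δλ · cos φ₂ , cos φ₁ · sin φ₂ − sin φ₁ · cos φ₂ · cos Δλ )
  = atan2(0.52665, 0.26590) = 63.211° → normalised to [0°, 360°): 63.211°.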